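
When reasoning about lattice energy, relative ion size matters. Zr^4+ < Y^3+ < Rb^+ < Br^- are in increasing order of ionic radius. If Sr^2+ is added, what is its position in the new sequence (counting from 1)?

These species are isoelectronic with 36 electrons. The only difference is the number of protons: Zr^4+ (Z=40), Y^3+ (Z=39), Sr^2+ (Z=38), Rb^+ (Z=37), Br^- (Z=35). The strongest nuclear pull (Zr^4+) gives the smallest ion.
Putting Sr^2+ in gives Zr^4+ < Y^3+ < Sr^2+ < Rb^+ < Br^-; it lands at slot 3.

3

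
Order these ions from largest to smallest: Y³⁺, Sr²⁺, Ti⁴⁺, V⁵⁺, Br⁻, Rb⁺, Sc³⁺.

Work out protons and electrons: V⁵⁺ (Z=23, 18 e⁻), Ti⁴⁺ (Z=22, 18 e⁻), Sc³⁺ (Z=21, 18 e⁻), Y³⁺ (Z=39, 36 e⁻), Sr²⁺ (Z=38, 36 e⁻), Rb⁺ (Z=37, 36 e⁻), Br⁻ (Z=35, 36 e⁻). V⁵⁺ < Ti⁴⁺ (isoelectronic, higher Z=23 is smaller); Ti⁴⁺ < Sc³⁺ (both 18 e⁻, Z=22>21); Sc³⁺ < Y³⁺ (same group, period 4 vs 5); Y³⁺ < Sr²⁺ (both 36 e⁻, Z=39>38); Sr²⁺ < Rb⁺ (isoelectronic, higher Z=38 is smaller); Rb⁺ < Br⁻ (isoelectronic, higher Z=37 is smaller).

Br⁻ > Rb⁺ > Sr²⁺ > Y³⁺ > Sc³⁺ > Ti⁴⁺ > V⁵⁺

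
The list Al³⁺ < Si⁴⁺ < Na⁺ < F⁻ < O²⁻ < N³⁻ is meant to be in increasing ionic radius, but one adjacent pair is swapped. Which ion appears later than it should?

Si⁴⁺

Check each adjacent pair. Al³⁺ and Si⁴⁺ are reversed: they are isoelectronic (10 e⁻) and Si has more protons than Al (14 vs 13), making Si⁴⁺ smaller. No other neighbouring pair contradicts the periodic trends, so Si⁴⁺ is the ion listed too late.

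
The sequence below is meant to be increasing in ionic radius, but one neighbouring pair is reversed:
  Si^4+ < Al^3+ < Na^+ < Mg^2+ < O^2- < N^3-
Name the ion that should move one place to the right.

Check each adjacent pair. Na^+ and Mg^2+ are reversed: they are isoelectronic (10 e⁻) and Mg has more protons than Na (12 vs 11), making Mg^2+ smaller. No other neighbouring pair contradicts the periodic trends, so Na^+ is the ion listed too early.

Na^+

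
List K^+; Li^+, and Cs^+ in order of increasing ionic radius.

Li^+ < K^+ < Cs^+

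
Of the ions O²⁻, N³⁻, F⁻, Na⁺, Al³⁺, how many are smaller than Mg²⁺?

Isoelectronic series (10 e⁻ each). Size is set by nuclear charge: more protons means a smaller ion. Al³⁺ (Z=13), Mg²⁺ (Z=12), Na⁺ (Z=11), F⁻ (Z=9), O²⁻ (Z=8), N³⁻ (Z=7).
Ordering all of them (including Mg²⁺) by radius gives Al³⁺ < Mg²⁺ < Na⁺ < F⁻ < O²⁻ < N³⁻. That's 1.

1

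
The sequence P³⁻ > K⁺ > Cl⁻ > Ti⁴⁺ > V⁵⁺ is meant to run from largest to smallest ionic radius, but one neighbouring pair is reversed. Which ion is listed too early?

K⁺

The pair K⁺, Cl⁻ is the wrong way round — they are isoelectronic (18 e⁻) and K has more protons than Cl (19 vs 17), making K⁺ smaller. All other adjacent pairs agree with periodic trends, so K⁺ is the misplaced ion.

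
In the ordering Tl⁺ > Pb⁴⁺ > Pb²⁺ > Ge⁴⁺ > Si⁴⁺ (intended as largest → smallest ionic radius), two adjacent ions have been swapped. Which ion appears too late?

Scanning neighbour by neighbour, only Pb⁴⁺/Pb²⁺ violates a trend: both are Pb; the higher oxidation state (+4) has fewer electrons and is therefore smaller. That makes Pb²⁺ the one sitting a position late relative to where it belongs.

Pb²⁺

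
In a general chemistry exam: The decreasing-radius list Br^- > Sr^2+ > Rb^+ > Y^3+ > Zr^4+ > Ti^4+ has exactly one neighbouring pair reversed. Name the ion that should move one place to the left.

Rb^+

The pair Sr^2+, Rb^+ is the wrong way round — they are isoelectronic (36 e⁻) and Sr has more protons than Rb (38 vs 37), making Sr^2+ smaller. All other adjacent pairs agree with periodic trends, so Rb^+ is the misplaced ion.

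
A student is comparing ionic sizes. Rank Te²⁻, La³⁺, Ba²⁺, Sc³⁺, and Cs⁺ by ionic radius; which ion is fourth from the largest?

Sc³⁺ has 18 e⁻ (Z=21), La³⁺ has 54 e⁻ (Z=57), Ba²⁺ has 54 e⁻ (Z=56), Cs⁺ has 54 e⁻ (Z=55), Te²⁻ has 54 e⁻ (Z=52). Sc³⁺ < La³⁺ (same group, period 4 vs 6); La³⁺ < Ba²⁺ (isoelectronic, higher Z=57 is smaller); Ba²⁺ < Cs⁺ (both 54 e⁻, Z=56>55); Cs⁺ < Te²⁻ (isoelectronic, higher Z=55 is smaller).
Full ascending order: Sc³⁺ < La³⁺ < Ba²⁺ < Cs⁺ < Te²⁻. Counting from the largest, position 4 is La³⁺.

La³⁺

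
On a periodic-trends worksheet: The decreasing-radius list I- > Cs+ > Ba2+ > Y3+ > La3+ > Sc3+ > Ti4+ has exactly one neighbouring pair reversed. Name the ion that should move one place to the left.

La3+

Compare adjacent ions: same group and charge — period 5 sits above period 6, so Y3+ is smaller — yet in this decreasing list Y3+ sits before La3+. Nothing else is reversed, so La3+ should move one place to the left.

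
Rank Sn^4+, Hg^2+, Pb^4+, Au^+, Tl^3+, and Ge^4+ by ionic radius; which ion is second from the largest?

First list Z and electron count for each: Ge^4+ (Z=32, 28 e⁻), Sn^4+ (Z=50, 46 e⁻), Pb^4+ (Z=82, 78 e⁻), Tl^3+ (Z=81, 78 e⁻), Hg^2+ (Z=80, 78 e⁻), Au^+ (Z=79, 78 e⁻). Ge^4+ < Sn^4+ (same group, period 4 vs 5); Sn^4+ < Pb^4+ (same group, period 5 vs 6); Pb^4+ < Tl^3+ (isoelectronic, higher Z=82 is smaller); Tl^3+ < Hg^2+ (isoelectronic, higher Z=81 is smaller); Hg^2+ < Au^+ (both 78 e⁻, Z=80>79).
That gives Ge^4+ < Sn^4+ < Pb^4+ < Tl^3+ < Hg^2+ < Au^+. From the largest end, number 2 is Hg^2+.

Hg^2+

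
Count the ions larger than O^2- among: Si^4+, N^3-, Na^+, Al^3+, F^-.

All of these have 10 electrons (isoelectronic). With the same electron cloud, the ion with the most protons pulls it in tightest. Nuclear charges: Si^4+ (Z=14), Al^3+ (Z=13), Na^+ (Z=11), F^- (Z=9), O^2- (Z=8), N^3- (Z=7). Highest Z is smallest.
Ordering all of them (including O^2-) by radius gives Si^4+ < Al^3+ < Na^+ < F^- < O^2- < N^3-. Count: 1.

1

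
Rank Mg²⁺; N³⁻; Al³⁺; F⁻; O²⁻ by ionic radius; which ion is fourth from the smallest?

O²⁻

Isoelectronic series (10 e⁻ each). Size is set by nuclear charge: more protons means a smaller ion. Al³⁺ (Z=13), Mg²⁺ (Z=12), F⁻ (Z=9), O²⁻ (Z=8), N³⁻ (Z=7).
Ordering: Al³⁺ < Mg²⁺ < F⁻ < O²⁻ < N³⁻. The fourth smallest is O²⁻.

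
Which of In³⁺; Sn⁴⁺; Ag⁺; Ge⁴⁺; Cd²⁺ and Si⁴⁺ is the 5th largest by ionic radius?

Ge⁴⁺

Work out protons and electrons: Si⁴⁺ (Z=14, 10 e⁻), Ge⁴⁺ (Z=32, 28 e⁻), Sn⁴⁺ (Z=50, 46 e⁻), In³⁺ (Z=49, 46 e⁻), Cd²⁺ (Z=48, 46 e⁻), Ag⁺ (Z=47, 46 e⁻). Si⁴⁺ < Ge⁴⁺ (same group, period 3 vs 4); Ge⁴⁺ < Sn⁴⁺ (same group, 1 shell fewer); Sn⁴⁺ < In³⁺ (both 46 e⁻, Z=50>49); In³⁺ < Cd²⁺ (isoelectronic, higher Z=49 is smaller); Cd²⁺ < Ag⁺ (isoelectronic, higher Z=48 is smaller).
Ordering: Si⁴⁺ < Ge⁴⁺ < Sn⁴⁺ < In³⁺ < Cd²⁺ < Ag⁺. The 5th largest is Ge⁴⁺.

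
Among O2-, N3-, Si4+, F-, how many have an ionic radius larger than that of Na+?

Each ion has 10 electrons. The ranking follows nuclear charge in reverse — greater Z gives a smaller radius. Si4+ (Z=14), Na+ (Z=11), F- (Z=9), O2- (Z=8), N3- (Z=7).
Ordering all of them (including Na+) by radius gives Si4+ < Na+ < F- < O2- < N3-. So 3 are larger.

3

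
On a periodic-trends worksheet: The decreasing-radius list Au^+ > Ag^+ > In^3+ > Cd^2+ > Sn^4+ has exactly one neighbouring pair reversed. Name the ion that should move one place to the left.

Scanning neighbour by neighbour, only In^3+/Cd^2+ violates a trend: they are isoelectronic (46 e⁻) and In has more protons than Cd (49 vs 48), making In^3+ smaller. That makes Cd^2+ the one sitting a position late relative to where it belongs.

Cd^2+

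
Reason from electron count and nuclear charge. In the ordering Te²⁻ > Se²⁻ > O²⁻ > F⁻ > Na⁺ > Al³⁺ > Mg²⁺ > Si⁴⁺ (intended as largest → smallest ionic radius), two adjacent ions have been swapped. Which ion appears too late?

Compare adjacent ions: they are isoelectronic (10 e⁻) and Al has more protons than Mg (13 vs 12), making Al³⁺ smaller — yet in this decreasing list Al³⁺ sits before Mg²⁺. Nothing else is reversed, so Mg²⁺ should move one place to the left.

Mg²⁺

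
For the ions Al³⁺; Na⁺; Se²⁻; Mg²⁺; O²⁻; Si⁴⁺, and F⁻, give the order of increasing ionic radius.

Work out protons and electrons: Si⁴⁺ has 10 e⁻ (Z=14), Al³⁺ has 10 e⁻ (Z=13), Mg²⁺ has 10 e⁻ (Z=12), Na⁺ has 10 e⁻ (Z=11), F⁻ has 10 e⁻ (Z=9), O²⁻ has 10 e⁻ (Z=8), Se²⁻ has 36 e⁻ (Z=34). Si⁴⁺ < Al³⁺ (isoelectronic, higher Z=14 is smaller); Al³⁺ < Mg²⁺ (both 10 e⁻, Z=13>12); Mg²⁺ < Na⁺ (isoelectronic, higher Z=12 is smaller); Na⁺ < F⁻ (both 10 e⁻, Z=11>9); F⁻ < O²⁻ (isoelectronic, higher Z=9 is smaller); O²⁻ < Se²⁻ (same group, period 2 vs 4).

Si⁴⁺ < Al³⁺ < Mg²⁺ < Na⁺ < F⁻ < O²⁻ < Se²⁻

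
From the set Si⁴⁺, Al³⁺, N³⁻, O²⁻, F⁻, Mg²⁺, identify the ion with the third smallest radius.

Mg²⁺

All of these have 10 electrons (isoelectronic). With the same electron cloud, the ion with the most protons pulls it in tightest. Nuclear charges: Si⁴⁺ (Z=14), Al³⁺ (Z=13), Mg²⁺ (Z=12), F⁻ (Z=9), O²⁻ (Z=8), N³⁻ (Z=7). Highest Z is smallest.
Ordering: Si⁴⁺ < Al³⁺ < Mg²⁺ < F⁻ < O²⁻ < N³⁻. The third smallest is Mg²⁺.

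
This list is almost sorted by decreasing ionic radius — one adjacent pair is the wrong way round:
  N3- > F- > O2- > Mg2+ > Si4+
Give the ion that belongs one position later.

The pair F-, O2- is the wrong way round — they are isoelectronic (10 e⁻) and F has more protons than O (9 vs 8), making F- smaller. All other adjacent pairs agree with periodic trends, so F- is the misplaced ion.

F-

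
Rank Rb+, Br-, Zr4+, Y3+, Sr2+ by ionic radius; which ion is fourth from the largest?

All of these have 36 electrons (isoelectronic). With the same electron cloud, the ion with the most protons pulls it in tightest. Nuclear charges: Zr4+ (Z=40), Y3+ (Z=39), Sr2+ (Z=38), Rb+ (Z=37), Br- (Z=35). Highest Z is smallest.
Ordering: Zr4+ < Y3+ < Sr2+ < Rb+ < Br-. The fourth largest is Y3+.

Y3+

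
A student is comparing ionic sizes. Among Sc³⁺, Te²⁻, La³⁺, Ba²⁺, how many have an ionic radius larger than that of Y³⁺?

First list Z and electron count for each: Sc³⁺: 18 e⁻, Z=21, Y³⁺: 36 e⁻, Z=39, La³⁺: 54 e⁻, Z=57, Ba²⁺: 54 e⁻, Z=56, Te²⁻: 54 e⁻, Z=52. Sc³⁺ < Y³⁺ (same group, 1 shell fewer); Y³⁺ < La³⁺ (same group, period 5 vs 6); La³⁺ < Ba²⁺ (isoelectronic, higher Z=57 is smaller); Ba²⁺ < Te²⁻ (both 54 e⁻, Z=56>52).
Placing each against Y³⁺: smaller — Sc³⁺; larger — La³⁺, Ba²⁺, Te²⁻. That's 3.

3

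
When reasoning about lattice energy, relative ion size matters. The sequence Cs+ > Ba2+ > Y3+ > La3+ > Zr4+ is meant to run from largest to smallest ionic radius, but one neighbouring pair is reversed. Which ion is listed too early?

Y3+

Scanning neighbour by neighbour, only Y3+/La3+ violates a trend: both in group 3 with the same charge; Y3+ (period 5) has the smaller radius. That makes Y3+ the one sitting a position early relative to where it belongs.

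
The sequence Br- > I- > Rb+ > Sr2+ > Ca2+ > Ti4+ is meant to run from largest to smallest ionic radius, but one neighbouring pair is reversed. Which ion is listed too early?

The pair Br-, I- is the wrong way round — same group and charge — period 4 sits above period 5, so Br- is smaller. All other adjacent pairs agree with periodic trends, so Br- is the misplaced ion.

Br-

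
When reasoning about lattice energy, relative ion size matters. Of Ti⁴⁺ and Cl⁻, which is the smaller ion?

Ti⁴⁺

All of these have 18 electrons (isoelectronic). With the same electron cloud, the ion with the most protons pulls it in tightest. Nuclear charges: Ti⁴⁺ (Z=22), Cl⁻ (Z=17). Highest Z is smallest.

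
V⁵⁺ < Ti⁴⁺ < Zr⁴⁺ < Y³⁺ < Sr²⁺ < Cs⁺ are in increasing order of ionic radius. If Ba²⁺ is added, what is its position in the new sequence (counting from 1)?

6

First list Z and electron count for each: V⁵⁺: 18 e⁻, Z=23, Ti⁴⁺: 18 e⁻, Z=22, Zr⁴⁺: 36 e⁻, Z=40, Y³⁺: 36 e⁻, Z=39, Sr²⁺: 36 e⁻, Z=38, Ba²⁺: 54 e⁻, Z=56, Cs⁺: 54 e⁻, Z=55. V⁵⁺ < Ti⁴⁺ (both 18 e⁻, Z=23>22); Ti⁴⁺ < Zr⁴⁺ (same group, 1 shell fewer); Zr⁴⁺ < Y³⁺ (both 36 e⁻, Z=40>39); Y³⁺ < Sr²⁺ (isoelectronic, higher Z=39 is smaller); Sr²⁺ < Ba²⁺ (same group, 1 shell fewer); Ba²⁺ < Cs⁺ (isoelectronic, higher Z=56 is smaller).
With Ba²⁺ included the full order is V⁵⁺ < Ti⁴⁺ < Zr⁴⁺ < Y³⁺ < Sr²⁺ < Ba²⁺ < Cs⁺, so it takes position 6.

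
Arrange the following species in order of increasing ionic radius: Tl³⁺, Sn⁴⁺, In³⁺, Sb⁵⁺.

First list Z and electron count for each: Sb⁵⁺: 46 e⁻, Z=51, Sn⁴⁺: 46 e⁻, Z=50, In³⁺: 46 e⁻, Z=49, Tl³⁺: 78 e⁻, Z=81. Sb⁵⁺ < Sn⁴⁺ (isoelectronic, higher Z=51 is smaller); Sn⁴⁺ < In³⁺ (isoelectronic, higher Z=50 is smaller); In³⁺ < Tl³⁺ (same group, period 5 vs 6).

Sb⁵⁺ < Sn⁴⁺ < In³⁺ < Tl³⁺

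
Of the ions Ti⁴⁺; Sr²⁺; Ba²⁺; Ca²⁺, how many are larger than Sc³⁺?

First list Z and electron count for each: Ti⁴⁺ has 18 e⁻ (Z=22), Sc³⁺ has 18 e⁻ (Z=21), Ca²⁺ has 18 e⁻ (Z=20), Sr²⁺ has 36 e⁻ (Z=38), Ba²⁺ has 54 e⁻ (Z=56). Ti⁴⁺ < Sc³⁺ (both 18 e⁻, Z=22>21); Sc³⁺ < Ca²⁺ (isoelectronic, higher Z=21 is smaller); Ca²⁺ < Sr²⁺ (same group, 1 shell fewer); Sr²⁺ < Ba²⁺ (same group, period 5 vs 6).
Relative to Sc³⁺, the ions that are larger are Ca²⁺, Sr²⁺, Ba²⁺. So 3 are larger.

3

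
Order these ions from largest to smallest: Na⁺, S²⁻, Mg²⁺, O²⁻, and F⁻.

S²⁻ > O²⁻ > F⁻ > Na⁺ > Mg²⁺

Mg²⁺ has 10 e⁻ (Z=12), Na⁺ has 10 e⁻ (Z=11), F⁻ has 10 e⁻ (Z=9), O²⁻ has 10 e⁻ (Z=8), S²⁻ has 18 e⁻ (Z=16). Mg²⁺ < Na⁺ (both 10 e⁻, Z=12>11); Na⁺ < F⁻ (both 10 e⁻, Z=11>9); F⁻ < O²⁻ (both 10 e⁻, Z=9>8); O²⁻ < S²⁻ (same group, period 2 vs 3).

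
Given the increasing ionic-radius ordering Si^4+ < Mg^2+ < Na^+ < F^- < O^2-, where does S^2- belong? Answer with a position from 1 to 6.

Electron counts and nuclear charges: Si^4+ (Z=14, 10 e⁻), Mg^2+ (Z=12, 10 e⁻), Na^+ (Z=11, 10 e⁻), F^- (Z=9, 10 e⁻), O^2- (Z=8, 10 e⁻), S^2- (Z=16, 18 e⁻). Si^4+ < Mg^2+ (isoelectronic, higher Z=14 is smaller); Mg^2+ < Na^+ (both 10 e⁻, Z=12>11); Na^+ < F^- (both 10 e⁻, Z=11>9); F^- < O^2- (isoelectronic, higher Z=9 is smaller); O^2- < S^2- (same group, period 2 vs 3).
With S^2- included the full order is Si^4+ < Mg^2+ < Na^+ < F^- < O^2- < S^2-, so it takes position 6.

6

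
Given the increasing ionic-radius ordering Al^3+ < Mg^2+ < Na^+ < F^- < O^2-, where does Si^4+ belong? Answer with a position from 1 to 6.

All of these have 10 electrons (isoelectronic). With the same electron cloud, the ion with the most protons pulls it in tightest. Nuclear charges: Si^4+ (Z=14), Al^3+ (Z=13), Mg^2+ (Z=12), Na^+ (Z=11), F^- (Z=9), O^2- (Z=8). Highest Z is smallest.
Merged order: Si^4+ < Al^3+ < Mg^2+ < Na^+ < F^- < O^2- — Si^4+ is number 1.

1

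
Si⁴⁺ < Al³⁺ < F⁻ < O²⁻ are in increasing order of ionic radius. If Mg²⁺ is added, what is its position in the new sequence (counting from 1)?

Each ion has 10 electrons. The ranking follows nuclear charge in reverse — greater Z gives a smaller radius. Si⁴⁺ (Z=14), Al³⁺ (Z=13), Mg²⁺ (Z=12), F⁻ (Z=9), O²⁻ (Z=8).
Putting Mg²⁺ in gives Si⁴⁺ < Al³⁺ < Mg²⁺ < F⁻ < O²⁻; it lands at slot 3.

3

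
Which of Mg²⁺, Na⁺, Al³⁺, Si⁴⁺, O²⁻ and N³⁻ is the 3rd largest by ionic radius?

Na⁺

These species are isoelectronic with 10 electrons. The only difference is the number of protons: Si⁴⁺ (Z=14), Al³⁺ (Z=13), Mg²⁺ (Z=12), Na⁺ (Z=11), O²⁻ (Z=8), N³⁻ (Z=7). The strongest nuclear pull (Si⁴⁺) gives the smallest ion.
So the order is Si⁴⁺ < Al³⁺ < Mg²⁺ < Na⁺ < O²⁻ < N³⁻; the 3rd-largest ion is Na⁺.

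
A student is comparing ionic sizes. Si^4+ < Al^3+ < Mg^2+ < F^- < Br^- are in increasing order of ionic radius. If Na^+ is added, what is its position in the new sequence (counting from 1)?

4

Si^4+ (Z=14, 10 e⁻), Al^3+ (Z=13, 10 e⁻), Mg^2+ (Z=12, 10 e⁻), Na^+ (Z=11, 10 e⁻), F^- (Z=9, 10 e⁻), Br^- (Z=35, 36 e⁻). Si^4+ < Al^3+ (isoelectronic, higher Z=14 is smaller); Al^3+ < Mg^2+ (isoelectronic, higher Z=13 is smaller); Mg^2+ < Na^+ (isoelectronic, higher Z=12 is smaller); Na^+ < F^- (both 10 e⁻, Z=11>9); F^- < Br^- (same group, 2 shells fewer).
Putting Na^+ in gives Si^4+ < Al^3+ < Mg^2+ < Na^+ < F^- < Br^-; it lands at slot 4.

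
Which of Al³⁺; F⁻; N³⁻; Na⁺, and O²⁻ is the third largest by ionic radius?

These species are isoelectronic with 10 electrons. The only difference is the number of protons: Al³⁺ (Z=13), Na⁺ (Z=11), F⁻ (Z=9), O²⁻ (Z=8), N³⁻ (Z=7). The strongest nuclear pull (Al³⁺) gives the smallest ion.
So the order is Al³⁺ < Na⁺ < F⁻ < O²⁻ < N³⁻; the 3rd-largest ion is F⁻.

F⁻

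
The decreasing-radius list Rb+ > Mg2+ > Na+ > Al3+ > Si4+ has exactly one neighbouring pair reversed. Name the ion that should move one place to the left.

Na+

Compare adjacent ions: both have 10 electrons but Z(Mg)=12 > Z(Na)=11, so Mg2+ should be the smaller of the two — yet in this decreasing list Mg2+ sits before Na+. Nothing else is reversed, so Na+ should move one place to the left.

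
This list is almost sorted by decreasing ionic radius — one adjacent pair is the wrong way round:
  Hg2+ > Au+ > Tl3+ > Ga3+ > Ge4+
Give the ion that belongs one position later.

Scanning neighbour by neighbour, only Hg2+/Au+ violates a trend: both have 78 electrons but Z(Hg)=80 > Z(Au)=79, so Hg2+ should be the smaller of the two. That makes Hg2+ the one sitting a position early relative to where it belongs.

Hg2+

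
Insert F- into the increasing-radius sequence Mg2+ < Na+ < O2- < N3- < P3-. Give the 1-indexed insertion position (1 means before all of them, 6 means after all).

Tabulating Z and e⁻: Mg2+ (Z=12, 10 e⁻), Na+ (Z=11, 10 e⁻), F- (Z=9, 10 e⁻), O2- (Z=8, 10 e⁻), N3- (Z=7, 10 e⁻), P3- (Z=15, 18 e⁻). Mg2+ < Na+ (isoelectronic, higher Z=12 is smaller); Na+ < F- (both 10 e⁻, Z=11>9); F- < O2- (isoelectronic, higher Z=9 is smaller); O2- < N3- (isoelectronic, higher Z=8 is smaller); N3- < P3- (same group, 1 shell fewer).
With F- included the full order is Mg2+ < Na+ < F- < O2- < N3- < P3-, so it takes position 3.

3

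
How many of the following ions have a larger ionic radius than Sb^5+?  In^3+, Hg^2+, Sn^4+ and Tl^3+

4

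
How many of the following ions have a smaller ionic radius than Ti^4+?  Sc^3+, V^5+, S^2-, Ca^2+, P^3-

1

Isoelectronic series (18 e⁻ each). Size is set by nuclear charge: more protons means a smaller ion. V^5+ (Z=23), Ti^4+ (Z=22), Sc^3+ (Z=21), Ca^2+ (Z=20), S^2- (Z=16), P^3- (Z=15).
Overall: V^5+ < Ti^4+ < Sc^3+ < Ca^2+ < S^2- < P^3-. Ti^4+ has 1 below it and 4 above. That's 1.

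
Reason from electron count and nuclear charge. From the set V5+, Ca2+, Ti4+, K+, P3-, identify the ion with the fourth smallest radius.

All of these have 18 electrons (isoelectronic). With the same electron cloud, the ion with the most protons pulls it in tightest. Nuclear charges: V5+ (Z=23), Ti4+ (Z=22), Ca2+ (Z=20), K+ (Z=19), P3- (Z=15). Highest Z is smallest.
That gives V5+ < Ti4+ < Ca2+ < K+ < P3-. From the smallest end, number 4 is K+.

K+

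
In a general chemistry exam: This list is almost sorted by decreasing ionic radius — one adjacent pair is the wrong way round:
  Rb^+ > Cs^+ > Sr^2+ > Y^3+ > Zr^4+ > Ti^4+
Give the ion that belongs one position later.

Rb^+

Scanning neighbour by neighbour, only Rb^+/Cs^+ violates a trend: both in group 1 with the same charge; Rb^+ (period 5) has the smaller radius. That makes Rb^+ the one sitting a position early relative to where it belongs.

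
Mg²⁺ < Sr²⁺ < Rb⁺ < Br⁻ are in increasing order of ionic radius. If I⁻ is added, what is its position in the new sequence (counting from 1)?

5

Mg²⁺: 10 e⁻, Z=12, Sr²⁺: 36 e⁻, Z=38, Rb⁺: 36 e⁻, Z=37, Br⁻: 36 e⁻, Z=35, I⁻: 54 e⁻, Z=53. Mg²⁺ < Sr²⁺ (same group, 2 shells fewer); Sr²⁺ < Rb⁺ (both 36 e⁻, Z=38>37); Rb⁺ < Br⁻ (isoelectronic, higher Z=37 is smaller); Br⁻ < I⁻ (same group, period 4 vs 5).
With I⁻ included the full order is Mg²⁺ < Sr²⁺ < Rb⁺ < Br⁻ < I⁻, so it takes position 5.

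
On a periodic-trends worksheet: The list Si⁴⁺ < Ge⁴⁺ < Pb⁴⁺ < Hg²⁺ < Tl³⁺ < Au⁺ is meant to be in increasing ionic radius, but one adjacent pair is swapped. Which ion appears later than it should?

Tl³⁺

Scanning neighbour by neighbour, only Hg²⁺/Tl³⁺ violates a trend: Tl³⁺ and Hg²⁺ share 78 electrons; the higher nuclear charge on Tl (Z=81) contracts it more, so Tl³⁺ < Hg²⁺. That makes Tl³⁺ the one sitting a position late relative to where it belongs.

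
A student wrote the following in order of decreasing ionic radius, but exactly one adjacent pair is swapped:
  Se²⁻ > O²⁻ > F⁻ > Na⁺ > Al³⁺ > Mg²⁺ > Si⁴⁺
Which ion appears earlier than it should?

Al³⁺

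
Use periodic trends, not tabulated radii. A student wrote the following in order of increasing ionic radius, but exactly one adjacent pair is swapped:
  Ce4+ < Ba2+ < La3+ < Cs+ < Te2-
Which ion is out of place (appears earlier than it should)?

Compare adjacent ions: they are isoelectronic (54 e⁻) and La has more protons than Ba (57 vs 56), making La3+ smaller — yet in this increasing list Ba2+ sits before La3+. Nothing else is reversed, so Ba2+ should move one place to the right.

Ba2+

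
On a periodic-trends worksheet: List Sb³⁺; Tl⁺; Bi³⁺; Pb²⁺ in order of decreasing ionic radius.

Tl⁺ > Pb²⁺ > Bi³⁺ > Sb³⁺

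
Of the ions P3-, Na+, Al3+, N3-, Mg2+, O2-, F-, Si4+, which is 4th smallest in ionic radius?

Na+

Tabulating Z and e⁻: Si4+ (Z=14, 10 e⁻), Al3+ (Z=13, 10 e⁻), Mg2+ (Z=12, 10 e⁻), Na+ (Z=11, 10 e⁻), F- (Z=9, 10 e⁻), O2- (Z=8, 10 e⁻), N3- (Z=7, 10 e⁻), P3- (Z=15, 18 e⁻). Si4+ < Al3+ (isoelectronic, higher Z=14 is smaller); Al3+ < Mg2+ (isoelectronic, higher Z=13 is smaller); Mg2+ < Na+ (both 10 e⁻, Z=12>11); Na+ < F- (isoelectronic, higher Z=11 is smaller); F- < O2- (isoelectronic, higher Z=9 is smaller); O2- < N3- (both 10 e⁻, Z=8>7); N3- < P3- (same group, 1 shell fewer).
So the order is Si4+ < Al3+ < Mg2+ < Na+ < F- < O2- < N3- < P3-; the 4th-smallest ion is Na+.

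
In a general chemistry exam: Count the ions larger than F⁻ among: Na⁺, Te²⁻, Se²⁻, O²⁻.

3

Tabulating Z and e⁻: Na⁺ has 10 e⁻ (Z=11), F⁻ has 10 e⁻ (Z=9), O²⁻ has 10 e⁻ (Z=8), Se²⁻ has 36 e⁻ (Z=34), Te²⁻ has 54 e⁻ (Z=52). Na⁺ < F⁻ (both 10 e⁻, Z=11>9); F⁻ < O²⁻ (both 10 e⁻, Z=9>8); O²⁻ < Se²⁻ (same group, period 2 vs 4); Se²⁻ < Te²⁻ (same group, 1 shell fewer).
Placing each against F⁻: smaller — Na⁺; larger — O²⁻, Se²⁻, Te²⁻. Count: 3.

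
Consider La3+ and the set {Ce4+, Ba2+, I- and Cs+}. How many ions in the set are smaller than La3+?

These species are isoelectronic with 54 electrons. The only difference is the number of protons: Ce4+ (Z=58), La3+ (Z=57), Ba2+ (Z=56), Cs+ (Z=55), I- (Z=53). The strongest nuclear pull (Ce4+) gives the smallest ion.
Relative to La3+, the ions that are smaller are Ce4+. Count: 1.

1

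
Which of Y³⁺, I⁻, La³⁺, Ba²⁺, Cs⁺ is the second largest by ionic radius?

First list Z and electron count for each: Y³⁺: 36 e⁻, Z=39, La³⁺: 54 e⁻, Z=57, Ba²⁺: 54 e⁻, Z=56, Cs⁺: 54 e⁻, Z=55, I⁻: 54 e⁻, Z=53. Y³⁺ < La³⁺ (same group, 1 shell fewer); La³⁺ < Ba²⁺ (isoelectronic, higher Z=57 is smaller); Ba²⁺ < Cs⁺ (isoelectronic, higher Z=56 is smaller); Cs⁺ < I⁻ (both 54 e⁻, Z=55>53).
Full ascending order: Y³⁺ < La³⁺ < Ba²⁺ < Cs⁺ < I⁻. Counting from the largest, position 2 is Cs⁺.

Cs⁺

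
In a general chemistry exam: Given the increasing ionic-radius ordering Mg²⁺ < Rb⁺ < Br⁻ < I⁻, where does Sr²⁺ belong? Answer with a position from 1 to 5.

2

Work out protons and electrons: Mg²⁺ (Z=12, 10 e⁻), Sr²⁺ (Z=38, 36 e⁻), Rb⁺ (Z=37, 36 e⁻), Br⁻ (Z=35, 36 e⁻), I⁻ (Z=53, 54 e⁻). Mg²⁺ < Sr²⁺ (same group, period 3 vs 5); Sr²⁺ < Rb⁺ (isoelectronic, higher Z=38 is smaller); Rb⁺ < Br⁻ (both 36 e⁻, Z=37>35); Br⁻ < I⁻ (same group, period 4 vs 5).
The complete sequence is Mg²⁺ < Sr²⁺ < Rb⁺ < Br⁻ < I⁻. Sr²⁺ sits at position 2.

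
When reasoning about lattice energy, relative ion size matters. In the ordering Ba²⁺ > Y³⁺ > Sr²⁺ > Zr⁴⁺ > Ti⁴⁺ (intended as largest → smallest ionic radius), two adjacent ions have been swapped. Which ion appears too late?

Sr²⁺

Compare adjacent ions: they are isoelectronic (36 e⁻) and Y has more protons than Sr (39 vs 38), making Y³⁺ smaller — yet in this decreasing list Y³⁺ sits before Sr²⁺. Nothing else is reversed, so Sr²⁺ should move one place to the left.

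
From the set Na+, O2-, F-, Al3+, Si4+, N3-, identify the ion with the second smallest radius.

Al3+

All of these have 10 electrons (isoelectronic). With the same electron cloud, the ion with the most protons pulls it in tightest. Nuclear charges: Si4+ (Z=14), Al3+ (Z=13), Na+ (Z=11), F- (Z=9), O2- (Z=8), N3- (Z=7). Highest Z is smallest.
So the order is Si4+ < Al3+ < Na+ < F- < O2- < N3-; the 2nd-smallest ion is Al3+.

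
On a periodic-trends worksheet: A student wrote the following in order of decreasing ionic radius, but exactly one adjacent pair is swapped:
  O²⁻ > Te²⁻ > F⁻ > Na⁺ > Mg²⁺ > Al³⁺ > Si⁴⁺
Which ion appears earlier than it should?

O²⁻

Compare adjacent ions: same group and charge — period 2 sits above period 5, so O²⁻ is smaller — yet in this decreasing list O²⁻ sits before Te²⁻. Nothing else is reversed, so O²⁻ should move one place to the right.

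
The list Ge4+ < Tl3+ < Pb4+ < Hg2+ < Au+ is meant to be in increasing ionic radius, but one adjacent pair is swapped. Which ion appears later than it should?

Pb4+

Compare adjacent ions: both have 78 electrons but Z(Pb)=82 > Z(Tl)=81, so Pb4+ should be the smaller of the two — yet in this increasing list Tl3+ sits before Pb4+. Nothing else is reversed, so Pb4+ should move one place to the left.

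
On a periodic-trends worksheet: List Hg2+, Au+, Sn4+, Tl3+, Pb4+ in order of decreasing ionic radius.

Sn4+ has 46 e⁻ (Z=50), Pb4+ has 78 e⁻ (Z=82), Tl3+ has 78 e⁻ (Z=81), Hg2+ has 78 e⁻ (Z=80), Au+ has 78 e⁻ (Z=79). Sn4+ < Pb4+ (same group, 1 shell fewer); Pb4+ < Tl3+ (isoelectronic, higher Z=82 is smaller); Tl3+ < Hg2+ (isoelectronic, higher Z=81 is smaller); Hg2+ < Au+ (both 78 e⁻, Z=80>79).

Au+ > Hg2+ > Tl3+ > Pb4+ > Sn4+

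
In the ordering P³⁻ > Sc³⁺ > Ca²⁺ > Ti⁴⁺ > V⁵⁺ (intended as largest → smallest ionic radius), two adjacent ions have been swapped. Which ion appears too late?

Check each adjacent pair. Sc³⁺ and Ca²⁺ are reversed: both have 18 electrons but Z(Sc)=21 > Z(Ca)=20, so Sc³⁺ should be the smaller of the two. No other neighbouring pair contradicts the periodic trends, so Ca²⁺ is the ion listed too late.

Ca²⁺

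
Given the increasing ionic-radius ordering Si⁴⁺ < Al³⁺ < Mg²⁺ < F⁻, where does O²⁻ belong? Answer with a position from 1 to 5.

5

These species are isoelectronic with 10 electrons. The only difference is the number of protons: Si⁴⁺ (Z=14), Al³⁺ (Z=13), Mg²⁺ (Z=12), F⁻ (Z=9), O²⁻ (Z=8). The strongest nuclear pull (Si⁴⁺) gives the smallest ion.
The complete sequence is Si⁴⁺ < Al³⁺ < Mg²⁺ < F⁻ < O²⁻. O²⁻ sits at position 5.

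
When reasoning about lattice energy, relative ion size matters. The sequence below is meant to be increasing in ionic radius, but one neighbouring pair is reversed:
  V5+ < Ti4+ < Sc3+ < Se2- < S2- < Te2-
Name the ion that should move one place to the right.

Check each adjacent pair. Se2- and S2- are reversed: both in group 16 with the same charge; S2- (period 3) has the smaller radius. No other neighbouring pair contradicts the periodic trends, so Se2- is the ion listed too early.

Se2-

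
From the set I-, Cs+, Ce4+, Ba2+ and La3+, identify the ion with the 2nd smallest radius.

La3+

These species are isoelectronic with 54 electrons. The only difference is the number of protons: Ce4+ (Z=58), La3+ (Z=57), Ba2+ (Z=56), Cs+ (Z=55), I- (Z=53). The strongest nuclear pull (Ce4+) gives the smallest ion.
Full ascending order: Ce4+ < La3+ < Ba2+ < Cs+ < I-. Counting from the smallest, position 2 is La3+.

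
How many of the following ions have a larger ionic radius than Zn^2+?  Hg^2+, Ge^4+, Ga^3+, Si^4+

First list Z and electron count for each: Si^4+ (Z=14, 10 e⁻), Ge^4+ (Z=32, 28 e⁻), Ga^3+ (Z=31, 28 e⁻), Zn^2+ (Z=30, 28 e⁻), Hg^2+ (Z=80, 78 e⁻). Si^4+ < Ge^4+ (same group, period 3 vs 4); Ge^4+ < Ga^3+ (isoelectronic, higher Z=32 is smaller); Ga^3+ < Zn^2+ (both 28 e⁻, Z=31>30); Zn^2+ < Hg^2+ (same group, period 4 vs 6).
Overall: Si^4+ < Ge^4+ < Ga^3+ < Zn^2+ < Hg^2+. Zn^2+ has 3 below it and 1 above. That's 1.

1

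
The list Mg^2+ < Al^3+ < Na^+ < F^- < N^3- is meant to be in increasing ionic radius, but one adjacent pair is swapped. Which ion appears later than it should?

Compare adjacent ions: they are isoelectronic (10 e⁻) and Al has more protons than Mg (13 vs 12), making Al^3+ smaller — yet in this increasing list Mg^2+ sits before Al^3+. Nothing else is reversed, so Al^3+ should move one place to the left.

Al^3+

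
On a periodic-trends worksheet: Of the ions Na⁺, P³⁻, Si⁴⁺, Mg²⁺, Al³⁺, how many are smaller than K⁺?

First list Z and electron count for each: Si⁴⁺ (Z=14, 10 e⁻), Al³⁺ (Z=13, 10 e⁻), Mg²⁺ (Z=12, 10 e⁻), Na⁺ (Z=11, 10 e⁻), K⁺ (Z=19, 18 e⁻), P³⁻ (Z=15, 18 e⁻). Si⁴⁺ < Al³⁺ (both 10 e⁻, Z=14>13); Al³⁺ < Mg²⁺ (isoelectronic, higher Z=13 is smaller); Mg²⁺ < Na⁺ (isoelectronic, higher Z=12 is smaller); Na⁺ < K⁺ (same group, 1 shell fewer); K⁺ < P³⁻ (both 18 e⁻, Z=19>15).
Overall: Si⁴⁺ < Al³⁺ < Mg²⁺ < Na⁺ < K⁺ < P³⁻. K⁺ has 4 below it and 1 above. So 4 are smaller.

4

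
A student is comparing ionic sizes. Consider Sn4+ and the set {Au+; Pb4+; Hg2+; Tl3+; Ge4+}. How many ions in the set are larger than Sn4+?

4

Work out protons and electrons: Ge4+ (Z=32, 28 e⁻), Sn4+ (Z=50, 46 e⁻), Pb4+ (Z=82, 78 e⁻), Tl3+ (Z=81, 78 e⁻), Hg2+ (Z=80, 78 e⁻), Au+ (Z=79, 78 e⁻). Ge4+ < Sn4+ (same group, 1 shell fewer); Sn4+ < Pb4+ (same group, 1 shell fewer); Pb4+ < Tl3+ (isoelectronic, higher Z=82 is smaller); Tl3+ < Hg2+ (isoelectronic, higher Z=81 is smaller); Hg2+ < Au+ (isoelectronic, higher Z=80 is smaller).
Ordering all of them (including Sn4+) by radius gives Ge4+ < Sn4+ < Pb4+ < Tl3+ < Hg2+ < Au+. Count: 4.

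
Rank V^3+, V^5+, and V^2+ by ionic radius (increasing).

V^5+ < V^3+ < V^2+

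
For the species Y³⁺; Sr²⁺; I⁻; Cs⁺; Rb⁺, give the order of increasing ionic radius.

Y³⁺ < Sr²⁺ < Rb⁺ < Cs⁺ < I⁻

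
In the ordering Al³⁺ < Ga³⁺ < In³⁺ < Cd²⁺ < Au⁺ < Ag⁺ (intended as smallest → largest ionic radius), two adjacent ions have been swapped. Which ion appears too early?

Check each adjacent pair. Au⁺ and Ag⁺ are reversed: Ag⁺ and Au⁺ are in one column with the same charge; the lighter period-5 ion has one fewer shell and is smaller. No other neighbouring pair contradicts the periodic trends, so Au⁺ is the ion listed too early.

Au⁺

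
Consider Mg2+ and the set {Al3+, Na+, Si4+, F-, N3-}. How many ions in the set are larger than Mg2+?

Each ion has 10 electrons. The ranking follows nuclear charge in reverse — greater Z gives a smaller radius. Si4+ (Z=14), Al3+ (Z=13), Mg2+ (Z=12), Na+ (Z=11), F- (Z=9), N3- (Z=7).
Ordering all of them (including Mg2+) by radius gives Si4+ < Al3+ < Mg2+ < Na+ < F- < N3-. Count: 3.

3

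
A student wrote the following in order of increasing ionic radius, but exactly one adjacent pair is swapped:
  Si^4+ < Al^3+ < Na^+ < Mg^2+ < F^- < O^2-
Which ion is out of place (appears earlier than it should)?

Check each adjacent pair. Na^+ and Mg^2+ are reversed: Mg^2+ and Na^+ share 10 electrons; the higher nuclear charge on Mg (Z=12) contracts it more, so Mg^2+ < Na^+. No other neighbouring pair contradicts the periodic trends, so Na^+ is the ion listed too early.

Na^+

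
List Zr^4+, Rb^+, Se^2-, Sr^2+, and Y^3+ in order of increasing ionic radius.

Zr^4+ < Y^3+ < Sr^2+ < Rb^+ < Se^2-

Isoelectronic series (36 e⁻ each). Size is set by nuclear charge: more protons means a smaller ion. Zr^4+ (Z=40), Y^3+ (Z=39), Sr^2+ (Z=38), Rb^+ (Z=37), Se^2- (Z=34).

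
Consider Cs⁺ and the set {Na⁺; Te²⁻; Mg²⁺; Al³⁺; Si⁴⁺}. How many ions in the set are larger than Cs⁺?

Electron counts and nuclear charges: Si⁴⁺ has 10 e⁻ (Z=14), Al³⁺ has 10 e⁻ (Z=13), Mg²⁺ has 10 e⁻ (Z=12), Na⁺ has 10 e⁻ (Z=11), Cs⁺ has 54 e⁻ (Z=55), Te²⁻ has 54 e⁻ (Z=52). Si⁴⁺ < Al³⁺ (isoelectronic, higher Z=14 is smaller); Al³⁺ < Mg²⁺ (isoelectronic, higher Z=13 is smaller); Mg²⁺ < Na⁺ (both 10 e⁻, Z=12>11); Na⁺ < Cs⁺ (same group, period 3 vs 6); Cs⁺ < Te²⁻ (both 54 e⁻, Z=55>52).
Placing each against Cs⁺: smaller — Si⁴⁺, Al³⁺, Mg²⁺, Na⁺; larger — Te²⁻. So 1 is larger.

1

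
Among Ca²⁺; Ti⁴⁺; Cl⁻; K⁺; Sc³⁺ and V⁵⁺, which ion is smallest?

V⁵⁺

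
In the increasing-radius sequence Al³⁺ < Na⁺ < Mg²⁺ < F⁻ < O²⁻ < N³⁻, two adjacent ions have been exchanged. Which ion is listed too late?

Mg²⁺

Check each adjacent pair. Na⁺ and Mg²⁺ are reversed: Mg²⁺ and Na⁺ share 10 electrons; the higher nuclear charge on Mg (Z=12) contracts it more, so Mg²⁺ < Na⁺. No other neighbouring pair contradicts the periodic trends, so Mg²⁺ is the ion listed too late.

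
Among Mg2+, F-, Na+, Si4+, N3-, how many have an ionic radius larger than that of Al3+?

Isoelectronic series (10 e⁻ each). Size is set by nuclear charge: more protons means a smaller ion. Si4+ (Z=14), Al3+ (Z=13), Mg2+ (Z=12), Na+ (Z=11), F- (Z=9), N3- (Z=7).
Placing each against Al3+: smaller — Si4+; larger — Mg2+, Na+, F-, N3-. That's 4.

4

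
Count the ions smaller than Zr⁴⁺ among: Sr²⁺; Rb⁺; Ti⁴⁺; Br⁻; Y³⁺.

1

Work out protons and electrons: Ti⁴⁺: 18 e⁻, Z=22, Zr⁴⁺: 36 e⁻, Z=40, Y³⁺: 36 e⁻, Z=39, Sr²⁺: 36 e⁻, Z=38, Rb⁺: 36 e⁻, Z=37, Br⁻: 36 e⁻, Z=35. Ti⁴⁺ < Zr⁴⁺ (same group, 1 shell fewer); Zr⁴⁺ < Y³⁺ (isoelectronic, higher Z=40 is smaller); Y³⁺ < Sr²⁺ (isoelectronic, higher Z=39 is smaller); Sr²⁺ < Rb⁺ (both 36 e⁻, Z=38>37); Rb⁺ < Br⁻ (both 36 e⁻, Z=37>35).
Overall: Ti⁴⁺ < Zr⁴⁺ < Y³⁺ < Sr²⁺ < Rb⁺ < Br⁻. Zr⁴⁺ has 1 below it and 4 above. That's 1.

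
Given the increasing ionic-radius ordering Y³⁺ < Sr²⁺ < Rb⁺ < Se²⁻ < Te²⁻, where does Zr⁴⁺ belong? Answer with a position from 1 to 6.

Electron counts and nuclear charges: Zr⁴⁺ has 36 e⁻ (Z=40), Y³⁺ has 36 e⁻ (Z=39), Sr²⁺ has 36 e⁻ (Z=38), Rb⁺ has 36 e⁻ (Z=37), Se²⁻ has 36 e⁻ (Z=34), Te²⁻ has 54 e⁻ (Z=52). Zr⁴⁺ < Y³⁺ (isoelectronic, higher Z=40 is smaller); Y³⁺ < Sr²⁺ (both 36 e⁻, Z=39>38); Sr²⁺ < Rb⁺ (isoelectronic, higher Z=38 is smaller); Rb⁺ < Se²⁻ (isoelectronic, higher Z=37 is smaller); Se²⁻ < Te²⁻ (same group, period 4 vs 5).
Merged order: Zr⁴⁺ < Y³⁺ < Sr²⁺ < Rb⁺ < Se²⁻ < Te²⁻ — Zr⁴⁺ is number 1.

1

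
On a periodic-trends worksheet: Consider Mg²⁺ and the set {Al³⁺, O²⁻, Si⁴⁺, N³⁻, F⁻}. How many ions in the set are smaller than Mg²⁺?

2

Each ion has 10 electrons. The ranking follows nuclear charge in reverse — greater Z gives a smaller radius. Si⁴⁺ (Z=14), Al³⁺ (Z=13), Mg²⁺ (Z=12), F⁻ (Z=9), O²⁻ (Z=8), N³⁻ (Z=7).
Placing each against Mg²⁺: smaller — Si⁴⁺, Al³⁺; larger — F⁻, O²⁻, N³⁻. Count: 2.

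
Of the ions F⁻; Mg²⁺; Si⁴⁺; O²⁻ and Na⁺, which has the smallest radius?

Each ion has 10 electrons. The ranking follows nuclear charge in reverse — greater Z gives a smaller radius. Si⁴⁺ (Z=14), Mg²⁺ (Z=12), Na⁺ (Z=11), F⁻ (Z=9), O²⁻ (Z=8).

Si⁴⁺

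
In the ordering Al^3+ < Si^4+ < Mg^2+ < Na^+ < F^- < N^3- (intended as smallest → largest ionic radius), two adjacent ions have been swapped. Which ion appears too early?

Al^3+

Check each adjacent pair. Al^3+ and Si^4+ are reversed: Si^4+ and Al^3+ share 10 electrons; the higher nuclear charge on Si (Z=14) contracts it more, so Si^4+ < Al^3+. No other neighbouring pair contradicts the periodic trends, so Al^3+ is the ion listed too early.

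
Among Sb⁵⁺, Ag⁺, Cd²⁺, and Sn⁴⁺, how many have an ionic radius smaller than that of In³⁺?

All of these have 46 electrons (isoelectronic). With the same electron cloud, the ion with the most protons pulls it in tightest. Nuclear charges: Sb⁵⁺ (Z=51), Sn⁴⁺ (Z=50), In³⁺ (Z=49), Cd²⁺ (Z=48), Ag⁺ (Z=47). Highest Z is smallest.
Overall: Sb⁵⁺ < Sn⁴⁺ < In³⁺ < Cd²⁺ < Ag⁺. In³⁺ has 2 below it and 2 above. Count: 2.

2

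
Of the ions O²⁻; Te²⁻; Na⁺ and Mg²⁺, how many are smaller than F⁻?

2

Work out protons and electrons: Mg²⁺ has 10 e⁻ (Z=12), Na⁺ has 10 e⁻ (Z=11), F⁻ has 10 e⁻ (Z=9), O²⁻ has 10 e⁻ (Z=8), Te²⁻ has 54 e⁻ (Z=52). Mg²⁺ < Na⁺ (isoelectronic, higher Z=12 is smaller); Na⁺ < F⁻ (isoelectronic, higher Z=11 is smaller); F⁻ < O²⁻ (both 10 e⁻, Z=9>8); O²⁻ < Te²⁻ (same group, 3 shells fewer).
Ordering all of them (including F⁻) by radius gives Mg²⁺ < Na⁺ < F⁻ < O²⁻ < Te²⁻. Count: 2.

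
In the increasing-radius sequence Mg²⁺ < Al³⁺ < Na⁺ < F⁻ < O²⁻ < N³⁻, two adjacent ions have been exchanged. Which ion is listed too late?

Al³⁺

Check each adjacent pair. Mg²⁺ and Al³⁺ are reversed: Al³⁺ and Mg²⁺ share 10 electrons; the higher nuclear charge on Al (Z=13) contracts it more, so Al³⁺ < Mg²⁺. No other neighbouring pair contradicts the periodic trends, so Al³⁺ is the ion listed too late.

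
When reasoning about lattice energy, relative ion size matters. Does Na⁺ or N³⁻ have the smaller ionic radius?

Each ion has 10 electrons. The ranking follows nuclear charge in reverse — greater Z gives a smaller radius. Na⁺ (Z=11), N³⁻ (Z=7).

Na⁺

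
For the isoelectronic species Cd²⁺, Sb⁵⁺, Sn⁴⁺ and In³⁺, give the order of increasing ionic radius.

All of these have 46 electrons (isoelectronic). With the same electron cloud, the ion with the most protons pulls it in tightest. Nuclear charges: Sb⁵⁺ (Z=51), Sn⁴⁺ (Z=50), In³⁺ (Z=49), Cd²⁺ (Z=48). Highest Z is smallest.

Sb⁵⁺ < Sn⁴⁺ < In³⁺ < Cd²⁺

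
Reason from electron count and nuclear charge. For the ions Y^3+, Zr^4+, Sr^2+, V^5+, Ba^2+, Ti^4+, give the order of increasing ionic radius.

V^5+ < Ti^4+ < Zr^4+ < Y^3+ < Sr^2+ < Ba^2+

Work out protons and electrons: V^5+: 18 e⁻, Z=23, Ti^4+: 18 e⁻, Z=22, Zr^4+: 36 e⁻, Z=40, Y^3+: 36 e⁻, Z=39, Sr^2+: 36 e⁻, Z=38, Ba^2+: 54 e⁻, Z=56. V^5+ < Ti^4+ (isoelectronic, higher Z=23 is smaller); Ti^4+ < Zr^4+ (same group, period 4 vs 5); Zr^4+ < Y^3+ (isoelectronic, higher Z=40 is smaller); Y^3+ < Sr^2+ (both 36 e⁻, Z=39>38); Sr^2+ < Ba^2+ (same group, period 5 vs 6).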